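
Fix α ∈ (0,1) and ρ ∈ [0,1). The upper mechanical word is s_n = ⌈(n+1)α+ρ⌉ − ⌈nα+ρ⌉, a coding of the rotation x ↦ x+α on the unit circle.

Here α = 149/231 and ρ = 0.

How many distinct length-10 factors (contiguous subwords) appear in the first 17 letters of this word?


t_n = ⌈(n·149)/231⌉ for n = 0 … 17:
  n=0…9: ⌈0/231⌉=0 ⌈149/231⌉=1 ⌈298/231⌉=2 ⌈447/231⌉=2 ⌈596/231⌉=3 ⌈745/231⌉=4 ⌈894/231⌉=4 ⌈1043/231⌉=5 ⌈1192/231⌉=6 ⌈1341/231⌉=6
  n=10…17: ⌈1490/231⌉=7 ⌈1639/231⌉=8 ⌈1788/231⌉=8 ⌈1937/231⌉=9 ⌈2086/231⌉=10 ⌈2235/231⌉=10 ⌈2384/231⌉=11 ⌈2533/231⌉=11
s_n = t_(n+1) − t_n for n = 0 … 16 gives
prefix = 11011011011011010
slide a length-10 window over [0..9] … [7..16] (8 windows); first occurrence of each distinct factor:
  [  0..  9] 1101101101
  [  1.. 10] 1011011011
  [  2.. 11] 0110110110
  [  7.. 16] 1011011010
  (the other 4 windows repeat one of these)
distinct factors: {0110110110, 1011011010, 1011011011, 1101101101}
count = 4  (Sturmian bound for length 10 is 11)

4


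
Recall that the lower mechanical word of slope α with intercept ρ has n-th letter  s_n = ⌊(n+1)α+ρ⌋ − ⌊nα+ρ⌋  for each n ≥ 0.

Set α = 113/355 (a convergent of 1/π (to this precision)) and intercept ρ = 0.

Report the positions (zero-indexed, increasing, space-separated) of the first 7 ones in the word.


n=0: ⌊113/355⌋−⌊0/355⌋ = 0−0 = 0
n=1: ⌊226/355⌋−⌊113/355⌋ = 0−0 = 0
n=2: ⌊339/355⌋−⌊226/355⌋ = 0−0 = 0
n=3: ⌊452/355⌋−⌊339/355⌋ = 1−0 = 1  ← one
n=4: ⌊565/355⌋−⌊452/355⌋ = 1−1 = 0
n=5: ⌊678/355⌋−⌊565/355⌋ = 1−1 = 0
n=6: ⌊791/355⌋−⌊678/355⌋ = 2−1 = 1  ← one
n=7: ⌊904/355⌋−⌊791/355⌋ = 2−2 = 0
n=8: ⌊1017/355⌋−⌊904/355⌋ = 2−2 = 0
n=9: ⌊1130/355⌋−⌊1017/355⌋ = 3−2 = 1  ← one
n=10: ⌊1243/355⌋−⌊1130/355⌋ = 3−3 = 0
n=11: ⌊1356/355⌋−⌊1243/355⌋ = 3−3 = 0
n=12: ⌊1469/355⌋−⌊1356/355⌋ = 4−3 = 1  ← one
n=13: ⌊1582/355⌋−⌊1469/355⌋ = 4−4 = 0
n=14: ⌊1695/355⌋−⌊1582/355⌋ = 4−4 = 0
n=15: ⌊1808/355⌋−⌊1695/355⌋ = 5−4 = 1  ← one
n=16: ⌊1921/355⌋−⌊1808/355⌋ = 5−5 = 0
n=17: ⌊2034/355⌋−⌊1921/355⌋ = 5−5 = 0
n=18: ⌊2147/355⌋−⌊2034/355⌋ = 6−5 = 1  ← one
n=19: ⌊2260/355⌋−⌊2147/355⌋ = 6−6 = 0
n=20: ⌊2373/355⌋−⌊2260/355⌋ = 6−6 = 0
n=21: ⌊2486/355⌋−⌊2373/355⌋ = 7−6 = 1  ← one
positions of the first 7 ones: 3 6 9 12 15 18 21

3 6 9 12 15 18 21


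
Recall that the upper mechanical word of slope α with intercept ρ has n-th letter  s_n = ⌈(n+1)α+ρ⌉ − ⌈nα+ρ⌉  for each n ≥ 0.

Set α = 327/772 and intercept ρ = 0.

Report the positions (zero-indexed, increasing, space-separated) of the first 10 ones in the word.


0 2 4 7 9 11 14 16 18 21

n=0: ⌈327/772⌉−⌈0/772⌉ = 1−0 = 1  ← one
n=1: ⌈654/772⌉−⌈327/772⌉ = 1−1 = 0
n=2: ⌈981/772⌉−⌈654/772⌉ = 2−1 = 1  ← one
n=3: ⌈1308/772⌉−⌈981/772⌉ = 2−2 = 0
n=4: ⌈1635/772⌉−⌈1308/772⌉ = 3−2 = 1  ← one
n=5: ⌈1962/772⌉−⌈1635/772⌉ = 3−3 = 0
n=6: ⌈2289/772⌉−⌈1962/772⌉ = 3−3 = 0
n=7: ⌈2616/772⌉−⌈2289/772⌉ = 4−3 = 1  ← one
n=8: ⌈2943/772⌉−⌈2616/772⌉ = 4−4 = 0
n=9: ⌈3270/772⌉−⌈2943/772⌉ = 5−4 = 1  ← one
n=10: ⌈3597/772⌉−⌈3270/772⌉ = 5−5 = 0
n=11: ⌈3924/772⌉−⌈3597/772⌉ = 6−5 = 1  ← one
n=12: ⌈4251/772⌉−⌈3924/772⌉ = 6−6 = 0
n=13: ⌈4578/772⌉−⌈4251/772⌉ = 6−6 = 0
n=14: ⌈4905/772⌉−⌈4578/772⌉ = 7−6 = 1  ← one
n=15: ⌈5232/772⌉−⌈4905/772⌉ = 7−7 = 0
n=16: ⌈5559/772⌉−⌈5232/772⌉ = 8−7 = 1  ← one
n=17: ⌈5886/772⌉−⌈5559/772⌉ = 8−8 = 0
n=18: ⌈6213/772⌉−⌈5886/772⌉ = 9−8 = 1  ← one
n=19: ⌈6540/772⌉−⌈6213/772⌉ = 9−9 = 0
n=20: ⌈6867/772⌉−⌈6540/772⌉ = 9−9 = 0
n=21: ⌈7194/772⌉−⌈6867/772⌉ = 10−9 = 1  ← one
positions of the first 10 ones: 0 2 4 7 9 11 14 16 18 21


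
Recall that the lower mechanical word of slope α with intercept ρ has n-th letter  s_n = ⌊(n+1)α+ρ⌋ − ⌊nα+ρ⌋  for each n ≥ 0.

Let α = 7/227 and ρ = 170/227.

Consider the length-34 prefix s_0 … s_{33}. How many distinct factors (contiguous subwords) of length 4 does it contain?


5

t_n = ⌊(n·7+170)/227⌋ for n = 0 … 34:
  n=0…9: ⌊170/227⌋=0 ⌊177/227⌋=0 ⌊184/227⌋=0 ⌊191/227⌋=0 ⌊198/227⌋=0 ⌊205/227⌋=0 ⌊212/227⌋=0 ⌊219/227⌋=0 ⌊226/227⌋=0 ⌊233/227⌋=1
  n=10…19: ⌊240/227⌋=1 ⌊247/227⌋=1 ⌊254/227⌋=1 ⌊261/227⌋=1 ⌊268/227⌋=1 ⌊275/227⌋=1 ⌊282/227⌋=1 ⌊289/227⌋=1 ⌊296/227⌋=1 ⌊303/227⌋=1
  n=20…29: ⌊310/227⌋=1 ⌊317/227⌋=1 ⌊324/227⌋=1 ⌊331/227⌋=1 ⌊338/227⌋=1 ⌊345/227⌋=1 ⌊352/227⌋=1 ⌊359/227⌋=1 ⌊366/227⌋=1 ⌊373/227⌋=1
  n=30…34: ⌊380/227⌋=1 ⌊387/227⌋=1 ⌊394/227⌋=1 ⌊401/227⌋=1 ⌊408/227⌋=1
s_n = t_(n+1) − t_n for n = 0 … 33 gives
prefix = 0000000010000000000000000000000000
slide a length-4 window over [0..3] … [30..33] (31 windows); first occurrence of each distinct factor:
  [  0..  3] 0000
  [  5..  8] 0001
  [  6..  9] 0010
  [  7.. 10] 0100
  [  8.. 11] 1000
  (the other 26 windows repeat one of these)
distinct factors: {0000, 0001, 0010, 0100, 1000}
count = 5  (Sturmian bound for length 4 is 5)


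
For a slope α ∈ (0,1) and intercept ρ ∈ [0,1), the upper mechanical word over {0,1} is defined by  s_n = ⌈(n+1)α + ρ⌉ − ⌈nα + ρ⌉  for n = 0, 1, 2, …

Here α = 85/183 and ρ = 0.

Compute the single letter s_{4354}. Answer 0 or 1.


0

(n+1)α + ρ = (4355·85) / 183 = 370175/183
nα + ρ     = (4354·85) / 183 = 370090/183
⌈370175/183⌉ = 2023,  ⌈370090/183⌉ = 2023
s_{4354} = 2023 − 2023 = 0


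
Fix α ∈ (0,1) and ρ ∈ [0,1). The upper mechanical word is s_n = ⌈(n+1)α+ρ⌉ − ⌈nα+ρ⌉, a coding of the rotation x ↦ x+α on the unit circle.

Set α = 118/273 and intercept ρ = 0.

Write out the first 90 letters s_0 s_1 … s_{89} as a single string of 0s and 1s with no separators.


101010100101010010101001010100101010010101010010101001010100101010010101001010101001010100

n=0: ⌈(1·118)/273⌉ − ⌈(0·118)/273⌉ = ⌈118/273⌉ − ⌈0/273⌉ = 1 − 0 = 1
n=1: ⌈(2·118)/273⌉ − ⌈(1·118)/273⌉ = ⌈236/273⌉ − ⌈118/273⌉ = 1 − 1 = 0
n=2: ⌈(3·118)/273⌉ − ⌈(2·118)/273⌉ = ⌈354/273⌉ − ⌈236/273⌉ = 2 − 1 = 1
n=3: ⌈(4·118)/273⌉ − ⌈(3·118)/273⌉ = ⌈472/273⌉ − ⌈354/273⌉ = 2 − 2 = 0
n=4: ⌈(5·118)/273⌉ − ⌈(4·118)/273⌉ = ⌈590/273⌉ − ⌈472/273⌉ = 3 − 2 = 1
n=5: ⌈(6·118)/273⌉ − ⌈(5·118)/273⌉ = ⌈708/273⌉ − ⌈590/273⌉ = 3 − 3 = 0
n=6: ⌈(7·118)/273⌉ − ⌈(6·118)/273⌉ = ⌈826/273⌉ − ⌈708/273⌉ = 4 − 3 = 1
n=7: ⌈(8·118)/273⌉ − ⌈(7·118)/273⌉ = ⌈944/273⌉ − ⌈826/273⌉ = 4 − 4 = 0
n=8: ⌈(9·118)/273⌉ − ⌈(8·118)/273⌉ = ⌈1062/273⌉ − ⌈944/273⌉ = 4 − 4 = 0
n=9: ⌈(10·118)/273⌉ − ⌈(9·118)/273⌉ = ⌈1180/273⌉ − ⌈1062/273⌉ = 5 − 4 = 1
n=10: ⌈(11·118)/273⌉ − ⌈(10·118)/273⌉ = ⌈1298/273⌉ − ⌈1180/273⌉ = 5 − 5 = 0
n=11: ⌈(12·118)/273⌉ − ⌈(11·118)/273⌉ = ⌈1416/273⌉ − ⌈1298/273⌉ = 6 − 5 = 1
n=12: ⌈(13·118)/273⌉ − ⌈(12·118)/273⌉ = ⌈1534/273⌉ − ⌈1416/273⌉ = 6 − 6 = 0
n=13: ⌈(14·118)/273⌉ − ⌈(13·118)/273⌉ = ⌈1652/273⌉ − ⌈1534/273⌉ = 7 − 6 = 1
n=14: ⌈(15·118)/273⌉ − ⌈(14·118)/273⌉ = ⌈1770/273⌉ − ⌈1652/273⌉ = 7 − 7 = 0
n=15: ⌈(16·118)/273⌉ − ⌈(15·118)/273⌉ = ⌈1888/273⌉ − ⌈1770/273⌉ = 7 − 7 = 0
n=16: ⌈(17·118)/273⌉ − ⌈(16·118)/273⌉ = ⌈2006/273⌉ − ⌈1888/273⌉ = 8 − 7 = 1
n=17: ⌈(18·118)/273⌉ − ⌈(17·118)/273⌉ = ⌈2124/273⌉ − ⌈2006/273⌉ = 8 − 8 = 0
n=18: ⌈(19·118)/273⌉ − ⌈(18·118)/273⌉ = ⌈2242/273⌉ − ⌈2124/273⌉ = 9 − 8 = 1
n=19: ⌈(20·118)/273⌉ − ⌈(19·118)/273⌉ = ⌈2360/273⌉ − ⌈2242/273⌉ = 9 − 9 = 0
n=20: ⌈(21·118)/273⌉ − ⌈(20·118)/273⌉ = ⌈2478/273⌉ − ⌈2360/273⌉ = 10 − 9 = 1
n=21: ⌈(22·118)/273⌉ − ⌈(21·118)/273⌉ = ⌈2596/273⌉ − ⌈2478/273⌉ = 10 − 10 = 0
n=22: ⌈(23·118)/273⌉ − ⌈(22·118)/273⌉ = ⌈2714/273⌉ − ⌈2596/273⌉ = 10 − 10 = 0
n=23: ⌈(24·118)/273⌉ − ⌈(23·118)/273⌉ = ⌈2832/273⌉ − ⌈2714/273⌉ = 11 − 10 = 1
n=24: ⌈(25·118)/273⌉ − ⌈(24·118)/273⌉ = ⌈2950/273⌉ − ⌈2832/273⌉ = 11 − 11 = 0
n=25: ⌈(26·118)/273⌉ − ⌈(25·118)/273⌉ = ⌈3068/273⌉ − ⌈2950/273⌉ = 12 − 11 = 1
n=26: ⌈(27·118)/273⌉ − ⌈(26·118)/273⌉ = ⌈3186/273⌉ − ⌈3068/273⌉ = 12 − 12 = 0
n=27: ⌈(28·118)/273⌉ − ⌈(27·118)/273⌉ = ⌈3304/273⌉ − ⌈3186/273⌉ = 13 − 12 = 1
n=28: ⌈(29·118)/273⌉ − ⌈(28·118)/273⌉ = ⌈3422/273⌉ − ⌈3304/273⌉ = 13 − 13 = 0
n=29: ⌈(30·118)/273⌉ − ⌈(29·118)/273⌉ = ⌈3540/273⌉ − ⌈3422/273⌉ = 13 − 13 = 0
n=30: ⌈(31·118)/273⌉ − ⌈(30·118)/273⌉ = ⌈3658/273⌉ − ⌈3540/273⌉ = 14 − 13 = 1
n=31: ⌈(32·118)/273⌉ − ⌈(31·118)/273⌉ = ⌈3776/273⌉ − ⌈3658/273⌉ = 14 − 14 = 0
n=32: ⌈(33·118)/273⌉ − ⌈(32·118)/273⌉ = ⌈3894/273⌉ − ⌈3776/273⌉ = 15 − 14 = 1
n=33: ⌈(34·118)/273⌉ − ⌈(33·118)/273⌉ = ⌈4012/273⌉ − ⌈3894/273⌉ = 15 − 15 = 0
n=34: ⌈(35·118)/273⌉ − ⌈(34·118)/273⌉ = ⌈4130/273⌉ − ⌈4012/273⌉ = 16 − 15 = 1
n=35: ⌈(36·118)/273⌉ − ⌈(35·118)/273⌉ = ⌈4248/273⌉ − ⌈4130/273⌉ = 16 − 16 = 0
n=36: ⌈(37·118)/273⌉ − ⌈(36·118)/273⌉ = ⌈4366/273⌉ − ⌈4248/273⌉ = 16 − 16 = 0
n=37: ⌈(38·118)/273⌉ − ⌈(37·118)/273⌉ = ⌈4484/273⌉ − ⌈4366/273⌉ = 17 − 16 = 1
n=38: ⌈(39·118)/273⌉ − ⌈(38·118)/273⌉ = ⌈4602/273⌉ − ⌈4484/273⌉ = 17 − 17 = 0
n=39: ⌈(40·118)/273⌉ − ⌈(39·118)/273⌉ = ⌈4720/273⌉ − ⌈4602/273⌉ = 18 − 17 = 1
n=40: ⌈(41·118)/273⌉ − ⌈(40·118)/273⌉ = ⌈4838/273⌉ − ⌈4720/273⌉ = 18 − 18 = 0
n=41: ⌈(42·118)/273⌉ − ⌈(41·118)/273⌉ = ⌈4956/273⌉ − ⌈4838/273⌉ = 19 − 18 = 1
n=42: ⌈(43·118)/273⌉ − ⌈(42·118)/273⌉ = ⌈5074/273⌉ − ⌈4956/273⌉ = 19 − 19 = 0
n=43: ⌈(44·118)/273⌉ − ⌈(43·118)/273⌉ = ⌈5192/273⌉ − ⌈5074/273⌉ = 20 − 19 = 1
n=44: ⌈(45·118)/273⌉ − ⌈(44·118)/273⌉ = ⌈5310/273⌉ − ⌈5192/273⌉ = 20 − 20 = 0
n=45: ⌈(46·118)/273⌉ − ⌈(45·118)/273⌉ = ⌈5428/273⌉ − ⌈5310/273⌉ = 20 − 20 = 0
n=46: ⌈(47·118)/273⌉ − ⌈(46·118)/273⌉ = ⌈5546/273⌉ − ⌈5428/273⌉ = 21 − 20 = 1
n=47: ⌈(48·118)/273⌉ − ⌈(47·118)/273⌉ = ⌈5664/273⌉ − ⌈5546/273⌉ = 21 − 21 = 0
n=48: ⌈(49·118)/273⌉ − ⌈(48·118)/273⌉ = ⌈5782/273⌉ − ⌈5664/273⌉ = 22 − 21 = 1
n=49: ⌈(50·118)/273⌉ − ⌈(49·118)/273⌉ = ⌈5900/273⌉ − ⌈5782/273⌉ = 22 − 22 = 0
n=50: ⌈(51·118)/273⌉ − ⌈(50·118)/273⌉ = ⌈6018/273⌉ − ⌈5900/273⌉ = 23 − 22 = 1
n=51: ⌈(52·118)/273⌉ − ⌈(51·118)/273⌉ = ⌈6136/273⌉ − ⌈6018/273⌉ = 23 − 23 = 0
n=52: ⌈(53·118)/273⌉ − ⌈(52·118)/273⌉ = ⌈6254/273⌉ − ⌈6136/273⌉ = 23 − 23 = 0
n=53: ⌈(54·118)/273⌉ − ⌈(53·118)/273⌉ = ⌈6372/273⌉ − ⌈6254/273⌉ = 24 − 23 = 1
n=54: ⌈(55·118)/273⌉ − ⌈(54·118)/273⌉ = ⌈6490/273⌉ − ⌈6372/273⌉ = 24 − 24 = 0
n=55: ⌈(56·118)/273⌉ − ⌈(55·118)/273⌉ = ⌈6608/273⌉ − ⌈6490/273⌉ = 25 − 24 = 1
n=56: ⌈(57·118)/273⌉ − ⌈(56·118)/273⌉ = ⌈6726/273⌉ − ⌈6608/273⌉ = 25 − 25 = 0
n=57: ⌈(58·118)/273⌉ − ⌈(57·118)/273⌉ = ⌈6844/273⌉ − ⌈6726/273⌉ = 26 − 25 = 1
n=58: ⌈(59·118)/273⌉ − ⌈(58·118)/273⌉ = ⌈6962/273⌉ − ⌈6844/273⌉ = 26 − 26 = 0
n=59: ⌈(60·118)/273⌉ − ⌈(59·118)/273⌉ = ⌈7080/273⌉ − ⌈6962/273⌉ = 26 − 26 = 0
n=60: ⌈(61·118)/273⌉ − ⌈(60·118)/273⌉ = ⌈7198/273⌉ − ⌈7080/273⌉ = 27 − 26 = 1
n=61: ⌈(62·118)/273⌉ − ⌈(61·118)/273⌉ = ⌈7316/273⌉ − ⌈7198/273⌉ = 27 − 27 = 0
n=62: ⌈(63·118)/273⌉ − ⌈(62·118)/273⌉ = ⌈7434/273⌉ − ⌈7316/273⌉ = 28 − 27 = 1
n=63: ⌈(64·118)/273⌉ − ⌈(63·118)/273⌉ = ⌈7552/273⌉ − ⌈7434/273⌉ = 28 − 28 = 0
n=64: ⌈(65·118)/273⌉ − ⌈(64·118)/273⌉ = ⌈7670/273⌉ − ⌈7552/273⌉ = 29 − 28 = 1
n=65: ⌈(66·118)/273⌉ − ⌈(65·118)/273⌉ = ⌈7788/273⌉ − ⌈7670/273⌉ = 29 − 29 = 0
n=66: ⌈(67·118)/273⌉ − ⌈(66·118)/273⌉ = ⌈7906/273⌉ − ⌈7788/273⌉ = 29 − 29 = 0
n=67: ⌈(68·118)/273⌉ − ⌈(67·118)/273⌉ = ⌈8024/273⌉ − ⌈7906/273⌉ = 30 − 29 = 1
n=68: ⌈(69·118)/273⌉ − ⌈(68·118)/273⌉ = ⌈8142/273⌉ − ⌈8024/273⌉ = 30 − 30 = 0
n=69: ⌈(70·118)/273⌉ − ⌈(69·118)/273⌉ = ⌈8260/273⌉ − ⌈8142/273⌉ = 31 − 30 = 1
n=70: ⌈(71·118)/273⌉ − ⌈(70·118)/273⌉ = ⌈8378/273⌉ − ⌈8260/273⌉ = 31 − 31 = 0
n=71: ⌈(72·118)/273⌉ − ⌈(71·118)/273⌉ = ⌈8496/273⌉ − ⌈8378/273⌉ = 32 − 31 = 1
n=72: ⌈(73·118)/273⌉ − ⌈(72·118)/273⌉ = ⌈8614/273⌉ − ⌈8496/273⌉ = 32 − 32 = 0
n=73: ⌈(74·118)/273⌉ − ⌈(73·118)/273⌉ = ⌈8732/273⌉ − ⌈8614/273⌉ = 32 − 32 = 0
n=74: ⌈(75·118)/273⌉ − ⌈(74·118)/273⌉ = ⌈8850/273⌉ − ⌈8732/273⌉ = 33 − 32 = 1
n=75: ⌈(76·118)/273⌉ − ⌈(75·118)/273⌉ = ⌈8968/273⌉ − ⌈8850/273⌉ = 33 − 33 = 0
n=76: ⌈(77·118)/273⌉ − ⌈(76·118)/273⌉ = ⌈9086/273⌉ − ⌈8968/273⌉ = 34 − 33 = 1
n=77: ⌈(78·118)/273⌉ − ⌈(77·118)/273⌉ = ⌈9204/273⌉ − ⌈9086/273⌉ = 34 − 34 = 0
n=78: ⌈(79·118)/273⌉ − ⌈(78·118)/273⌉ = ⌈9322/273⌉ − ⌈9204/273⌉ = 35 − 34 = 1
n=79: ⌈(80·118)/273⌉ − ⌈(79·118)/273⌉ = ⌈9440/273⌉ − ⌈9322/273⌉ = 35 − 35 = 0
n=80: ⌈(81·118)/273⌉ − ⌈(80·118)/273⌉ = ⌈9558/273⌉ − ⌈9440/273⌉ = 36 − 35 = 1
n=81: ⌈(82·118)/273⌉ − ⌈(81·118)/273⌉ = ⌈9676/273⌉ − ⌈9558/273⌉ = 36 − 36 = 0
n=82: ⌈(83·118)/273⌉ − ⌈(82·118)/273⌉ = ⌈9794/273⌉ − ⌈9676/273⌉ = 36 − 36 = 0
n=83: ⌈(84·118)/273⌉ − ⌈(83·118)/273⌉ = ⌈9912/273⌉ − ⌈9794/273⌉ = 37 − 36 = 1
n=84: ⌈(85·118)/273⌉ − ⌈(84·118)/273⌉ = ⌈10030/273⌉ − ⌈9912/273⌉ = 37 − 37 = 0
n=85: ⌈(86·118)/273⌉ − ⌈(85·118)/273⌉ = ⌈10148/273⌉ − ⌈10030/273⌉ = 38 − 37 = 1
n=86: ⌈(87·118)/273⌉ − ⌈(86·118)/273⌉ = ⌈10266/273⌉ − ⌈10148/273⌉ = 38 − 38 = 0
n=87: ⌈(88·118)/273⌉ − ⌈(87·118)/273⌉ = ⌈10384/273⌉ − ⌈10266/273⌉ = 39 − 38 = 1
n=88: ⌈(89·118)/273⌉ − ⌈(88·118)/273⌉ = ⌈10502/273⌉ − ⌈10384/273⌉ = 39 − 39 = 0
n=89: ⌈(90·118)/273⌉ − ⌈(89·118)/273⌉ = ⌈10620/273⌉ − ⌈10502/273⌉ = 39 − 39 = 0


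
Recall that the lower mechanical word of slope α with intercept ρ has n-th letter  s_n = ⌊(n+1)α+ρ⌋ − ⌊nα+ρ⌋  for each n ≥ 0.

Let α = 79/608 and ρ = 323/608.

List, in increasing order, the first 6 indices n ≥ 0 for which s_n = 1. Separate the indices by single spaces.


n=0: ⌊402/608⌋−⌊323/608⌋ = 0−0 = 0
n=1: ⌊481/608⌋−⌊402/608⌋ = 0−0 = 0
n=2: ⌊560/608⌋−⌊481/608⌋ = 0−0 = 0
n=3: ⌊639/608⌋−⌊560/608⌋ = 1−0 = 1  ← one
n=4: ⌊718/608⌋−⌊639/608⌋ = 1−1 = 0
n=5: ⌊797/608⌋−⌊718/608⌋ = 1−1 = 0
n=6: ⌊876/608⌋−⌊797/608⌋ = 1−1 = 0
n=7: ⌊955/608⌋−⌊876/608⌋ = 1−1 = 0
n=8: ⌊1034/608⌋−⌊955/608⌋ = 1−1 = 0
n=9: ⌊1113/608⌋−⌊1034/608⌋ = 1−1 = 0
n=10: ⌊1192/608⌋−⌊1113/608⌋ = 1−1 = 0
n=11: ⌊1271/608⌋−⌊1192/608⌋ = 2−1 = 1  ← one
n=12: ⌊1350/608⌋−⌊1271/608⌋ = 2−2 = 0
n=13: ⌊1429/608⌋−⌊1350/608⌋ = 2−2 = 0
n=14: ⌊1508/608⌋−⌊1429/608⌋ = 2−2 = 0
n=15: ⌊1587/608⌋−⌊1508/608⌋ = 2−2 = 0
n=16: ⌊1666/608⌋−⌊1587/608⌋ = 2−2 = 0
n=17: ⌊1745/608⌋−⌊1666/608⌋ = 2−2 = 0
n=18: ⌊1824/608⌋−⌊1745/608⌋ = 3−2 = 1  ← one
n=19: ⌊1903/608⌋−⌊1824/608⌋ = 3−3 = 0
n=20: ⌊1982/608⌋−⌊1903/608⌋ = 3−3 = 0
n=21: ⌊2061/608⌋−⌊1982/608⌋ = 3−3 = 0
n=22: ⌊2140/608⌋−⌊2061/608⌋ = 3−3 = 0
n=23: ⌊2219/608⌋−⌊2140/608⌋ = 3−3 = 0
n=24: ⌊2298/608⌋−⌊2219/608⌋ = 3−3 = 0
n=25: ⌊2377/608⌋−⌊2298/608⌋ = 3−3 = 0
n=26: ⌊2456/608⌋−⌊2377/608⌋ = 4−3 = 1  ← one
n=27: ⌊2535/608⌋−⌊2456/608⌋ = 4−4 = 0
n=28: ⌊2614/608⌋−⌊2535/608⌋ = 4−4 = 0
n=29: ⌊2693/608⌋−⌊2614/608⌋ = 4−4 = 0
n=30: ⌊2772/608⌋−⌊2693/608⌋ = 4−4 = 0
n=31: ⌊2851/608⌋−⌊2772/608⌋ = 4−4 = 0
n=32: ⌊2930/608⌋−⌊2851/608⌋ = 4−4 = 0
n=33: ⌊3009/608⌋−⌊2930/608⌋ = 4−4 = 0
n=34: ⌊3088/608⌋−⌊3009/608⌋ = 5−4 = 1  ← one
n=35: ⌊3167/608⌋−⌊3088/608⌋ = 5−5 = 0
n=36: ⌊3246/608⌋−⌊3167/608⌋ = 5−5 = 0
n=37: ⌊3325/608⌋−⌊3246/608⌋ = 5−5 = 0
n=38: ⌊3404/608⌋−⌊3325/608⌋ = 5−5 = 0
n=39: ⌊3483/608⌋−⌊3404/608⌋ = 5−5 = 0
n=40: ⌊3562/608⌋−⌊3483/608⌋ = 5−5 = 0
n=41: ⌊3641/608⌋−⌊3562/608⌋ = 5−5 = 0
n=42: ⌊3720/608⌋−⌊3641/608⌋ = 6−5 = 1  ← one
positions of the first 6 ones: 3 11 18 26 34 42

3 11 18 26 34 42


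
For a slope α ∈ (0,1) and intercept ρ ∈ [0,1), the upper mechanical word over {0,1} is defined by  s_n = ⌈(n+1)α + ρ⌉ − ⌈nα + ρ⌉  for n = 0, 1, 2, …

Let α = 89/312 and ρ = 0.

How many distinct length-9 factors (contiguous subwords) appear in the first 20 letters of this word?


7

t_n = ⌈(n·89)/312⌉ for n = 0 … 20:
  n=0…9: ⌈0/312⌉=0 ⌈89/312⌉=1 ⌈178/312⌉=1 ⌈267/312⌉=1 ⌈356/312⌉=2 ⌈445/312⌉=2 ⌈534/312⌉=2 ⌈623/312⌉=2 ⌈712/312⌉=3 ⌈801/312⌉=3
  n=10…19: ⌈890/312⌉=3 ⌈979/312⌉=4 ⌈1068/312⌉=4 ⌈1157/312⌉=4 ⌈1246/312⌉=4 ⌈1335/312⌉=5 ⌈1424/312⌉=5 ⌈1513/312⌉=5 ⌈1602/312⌉=6 ⌈1691/312⌉=6
  n=20: ⌈1780/312⌉=6
s_n = t_(n+1) − t_n for n = 0 … 19 gives
prefix = 10010001001000100100
slide a length-9 window over [0..8] … [11..19] (12 windows); first occurrence of each distinct factor:
  [  0..  8] 100100010
  [  1..  9] 001000100
  [  2.. 10] 010001001
  [  3.. 11] 100010010
  [  4.. 12] 000100100
  [  5.. 13] 001001000
  [  6.. 14] 010010001
  (the other 5 windows repeat one of these)
distinct factors: {000100100, 001000100, 001001000, 010001001, 010010001, 100010010, 100100010}
count = 7  (Sturmian bound for length 9 is 10)


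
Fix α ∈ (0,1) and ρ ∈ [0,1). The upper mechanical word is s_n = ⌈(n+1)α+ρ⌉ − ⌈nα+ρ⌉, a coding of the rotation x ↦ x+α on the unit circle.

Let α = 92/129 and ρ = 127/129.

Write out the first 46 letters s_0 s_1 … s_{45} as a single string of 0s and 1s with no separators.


1110110111011011101101110110111011011101101110

n=0: ⌈(1·92+127)/129⌉ − ⌈(0·92+127)/129⌉ = ⌈219/129⌉ − ⌈127/129⌉ = 2 − 1 = 1
n=1: ⌈(2·92+127)/129⌉ − ⌈(1·92+127)/129⌉ = ⌈311/129⌉ − ⌈219/129⌉ = 3 − 2 = 1
n=2: ⌈(3·92+127)/129⌉ − ⌈(2·92+127)/129⌉ = ⌈403/129⌉ − ⌈311/129⌉ = 4 − 3 = 1
n=3: ⌈(4·92+127)/129⌉ − ⌈(3·92+127)/129⌉ = ⌈495/129⌉ − ⌈403/129⌉ = 4 − 4 = 0
n=4: ⌈(5·92+127)/129⌉ − ⌈(4·92+127)/129⌉ = ⌈587/129⌉ − ⌈495/129⌉ = 5 − 4 = 1
n=5: ⌈(6·92+127)/129⌉ − ⌈(5·92+127)/129⌉ = ⌈679/129⌉ − ⌈587/129⌉ = 6 − 5 = 1
n=6: ⌈(7·92+127)/129⌉ − ⌈(6·92+127)/129⌉ = ⌈771/129⌉ − ⌈679/129⌉ = 6 − 6 = 0
n=7: ⌈(8·92+127)/129⌉ − ⌈(7·92+127)/129⌉ = ⌈863/129⌉ − ⌈771/129⌉ = 7 − 6 = 1
n=8: ⌈(9·92+127)/129⌉ − ⌈(8·92+127)/129⌉ = ⌈955/129⌉ − ⌈863/129⌉ = 8 − 7 = 1
n=9: ⌈(10·92+127)/129⌉ − ⌈(9·92+127)/129⌉ = ⌈1047/129⌉ − ⌈955/129⌉ = 9 − 8 = 1
n=10: ⌈(11·92+127)/129⌉ − ⌈(10·92+127)/129⌉ = ⌈1139/129⌉ − ⌈1047/129⌉ = 9 − 9 = 0
n=11: ⌈(12·92+127)/129⌉ − ⌈(11·92+127)/129⌉ = ⌈1231/129⌉ − ⌈1139/129⌉ = 10 − 9 = 1
n=12: ⌈(13·92+127)/129⌉ − ⌈(12·92+127)/129⌉ = ⌈1323/129⌉ − ⌈1231/129⌉ = 11 − 10 = 1
n=13: ⌈(14·92+127)/129⌉ − ⌈(13·92+127)/129⌉ = ⌈1415/129⌉ − ⌈1323/129⌉ = 11 − 11 = 0
n=14: ⌈(15·92+127)/129⌉ − ⌈(14·92+127)/129⌉ = ⌈1507/129⌉ − ⌈1415/129⌉ = 12 − 11 = 1
n=15: ⌈(16·92+127)/129⌉ − ⌈(15·92+127)/129⌉ = ⌈1599/129⌉ − ⌈1507/129⌉ = 13 − 12 = 1
n=16: ⌈(17·92+127)/129⌉ − ⌈(16·92+127)/129⌉ = ⌈1691/129⌉ − ⌈1599/129⌉ = 14 − 13 = 1
n=17: ⌈(18·92+127)/129⌉ − ⌈(17·92+127)/129⌉ = ⌈1783/129⌉ − ⌈1691/129⌉ = 14 − 14 = 0
n=18: ⌈(19·92+127)/129⌉ − ⌈(18·92+127)/129⌉ = ⌈1875/129⌉ − ⌈1783/129⌉ = 15 − 14 = 1
n=19: ⌈(20·92+127)/129⌉ − ⌈(19·92+127)/129⌉ = ⌈1967/129⌉ − ⌈1875/129⌉ = 16 − 15 = 1
n=20: ⌈(21·92+127)/129⌉ − ⌈(20·92+127)/129⌉ = ⌈2059/129⌉ − ⌈1967/129⌉ = 16 − 16 = 0
n=21: ⌈(22·92+127)/129⌉ − ⌈(21·92+127)/129⌉ = ⌈2151/129⌉ − ⌈2059/129⌉ = 17 − 16 = 1
n=22: ⌈(23·92+127)/129⌉ − ⌈(22·92+127)/129⌉ = ⌈2243/129⌉ − ⌈2151/129⌉ = 18 − 17 = 1
n=23: ⌈(24·92+127)/129⌉ − ⌈(23·92+127)/129⌉ = ⌈2335/129⌉ − ⌈2243/129⌉ = 19 − 18 = 1
n=24: ⌈(25·92+127)/129⌉ − ⌈(24·92+127)/129⌉ = ⌈2427/129⌉ − ⌈2335/129⌉ = 19 − 19 = 0
n=25: ⌈(26·92+127)/129⌉ − ⌈(25·92+127)/129⌉ = ⌈2519/129⌉ − ⌈2427/129⌉ = 20 − 19 = 1
n=26: ⌈(27·92+127)/129⌉ − ⌈(26·92+127)/129⌉ = ⌈2611/129⌉ − ⌈2519/129⌉ = 21 − 20 = 1
n=27: ⌈(28·92+127)/129⌉ − ⌈(27·92+127)/129⌉ = ⌈2703/129⌉ − ⌈2611/129⌉ = 21 − 21 = 0
n=28: ⌈(29·92+127)/129⌉ − ⌈(28·92+127)/129⌉ = ⌈2795/129⌉ − ⌈2703/129⌉ = 22 − 21 = 1
n=29: ⌈(30·92+127)/129⌉ − ⌈(29·92+127)/129⌉ = ⌈2887/129⌉ − ⌈2795/129⌉ = 23 − 22 = 1
n=30: ⌈(31·92+127)/129⌉ − ⌈(30·92+127)/129⌉ = ⌈2979/129⌉ − ⌈2887/129⌉ = 24 − 23 = 1
n=31: ⌈(32·92+127)/129⌉ − ⌈(31·92+127)/129⌉ = ⌈3071/129⌉ − ⌈2979/129⌉ = 24 − 24 = 0
n=32: ⌈(33·92+127)/129⌉ − ⌈(32·92+127)/129⌉ = ⌈3163/129⌉ − ⌈3071/129⌉ = 25 − 24 = 1
n=33: ⌈(34·92+127)/129⌉ − ⌈(33·92+127)/129⌉ = ⌈3255/129⌉ − ⌈3163/129⌉ = 26 − 25 = 1
n=34: ⌈(35·92+127)/129⌉ − ⌈(34·92+127)/129⌉ = ⌈3347/129⌉ − ⌈3255/129⌉ = 26 − 26 = 0
n=35: ⌈(36·92+127)/129⌉ − ⌈(35·92+127)/129⌉ = ⌈3439/129⌉ − ⌈3347/129⌉ = 27 − 26 = 1
n=36: ⌈(37·92+127)/129⌉ − ⌈(36·92+127)/129⌉ = ⌈3531/129⌉ − ⌈3439/129⌉ = 28 − 27 = 1
n=37: ⌈(38·92+127)/129⌉ − ⌈(37·92+127)/129⌉ = ⌈3623/129⌉ − ⌈3531/129⌉ = 29 − 28 = 1
n=38: ⌈(39·92+127)/129⌉ − ⌈(38·92+127)/129⌉ = ⌈3715/129⌉ − ⌈3623/129⌉ = 29 − 29 = 0
n=39: ⌈(40·92+127)/129⌉ − ⌈(39·92+127)/129⌉ = ⌈3807/129⌉ − ⌈3715/129⌉ = 30 − 29 = 1
n=40: ⌈(41·92+127)/129⌉ − ⌈(40·92+127)/129⌉ = ⌈3899/129⌉ − ⌈3807/129⌉ = 31 − 30 = 1
n=41: ⌈(42·92+127)/129⌉ − ⌈(41·92+127)/129⌉ = ⌈3991/129⌉ − ⌈3899/129⌉ = 31 − 31 = 0
n=42: ⌈(43·92+127)/129⌉ − ⌈(42·92+127)/129⌉ = ⌈4083/129⌉ − ⌈3991/129⌉ = 32 − 31 = 1
n=43: ⌈(44·92+127)/129⌉ − ⌈(43·92+127)/129⌉ = ⌈4175/129⌉ − ⌈4083/129⌉ = 33 − 32 = 1
n=44: ⌈(45·92+127)/129⌉ − ⌈(44·92+127)/129⌉ = ⌈4267/129⌉ − ⌈4175/129⌉ = 34 − 33 = 1
n=45: ⌈(46·92+127)/129⌉ − ⌈(45·92+127)/129⌉ = ⌈4359/129⌉ − ⌈4267/129⌉ = 34 − 34 = 0


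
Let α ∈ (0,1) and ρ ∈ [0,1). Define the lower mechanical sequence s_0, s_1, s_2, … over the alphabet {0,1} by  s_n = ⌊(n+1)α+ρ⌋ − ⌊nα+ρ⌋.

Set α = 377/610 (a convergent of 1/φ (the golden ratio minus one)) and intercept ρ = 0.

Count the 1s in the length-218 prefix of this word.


#1s = Σ_{n=0}^{217} s_n = Σ_{n=0}^{217} (⌊(n+1)α+ρ⌋ − ⌊nα+ρ⌋)
the sum telescopes: every ⌊nα+ρ⌋ with 0 < n < 218 appears once with + and once with −, leaving ⌊218α+ρ⌋ − ⌊0·α+ρ⌋
218α + ρ = (218·377) / 610 = 82186/610
ρ = 0/610
⌊82186/610⌋ = 134,  ⌊0/610⌋ = 0
#1s = 134 − 0 = 134

134


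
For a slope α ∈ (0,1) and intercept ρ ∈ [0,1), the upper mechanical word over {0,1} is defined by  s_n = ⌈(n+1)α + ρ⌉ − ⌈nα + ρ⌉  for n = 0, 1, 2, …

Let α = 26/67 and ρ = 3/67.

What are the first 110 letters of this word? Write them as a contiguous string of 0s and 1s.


00100101001010010100100101001010010100100101001010010010100101001010010010100101001010010010100101001010010010

n=0: ⌈(1·26+3)/67⌉ − ⌈(0·26+3)/67⌉ = ⌈29/67⌉ − ⌈3/67⌉ = 1 − 1 = 0
n=1: ⌈(2·26+3)/67⌉ − ⌈(1·26+3)/67⌉ = ⌈55/67⌉ − ⌈29/67⌉ = 1 − 1 = 0
n=2: ⌈(3·26+3)/67⌉ − ⌈(2·26+3)/67⌉ = ⌈81/67⌉ − ⌈55/67⌉ = 2 − 1 = 1
n=3: ⌈(4·26+3)/67⌉ − ⌈(3·26+3)/67⌉ = ⌈107/67⌉ − ⌈81/67⌉ = 2 − 2 = 0
n=4: ⌈(5·26+3)/67⌉ − ⌈(4·26+3)/67⌉ = ⌈133/67⌉ − ⌈107/67⌉ = 2 − 2 = 0
n=5: ⌈(6·26+3)/67⌉ − ⌈(5·26+3)/67⌉ = ⌈159/67⌉ − ⌈133/67⌉ = 3 − 2 = 1
n=6: ⌈(7·26+3)/67⌉ − ⌈(6·26+3)/67⌉ = ⌈185/67⌉ − ⌈159/67⌉ = 3 − 3 = 0
n=7: ⌈(8·26+3)/67⌉ − ⌈(7·26+3)/67⌉ = ⌈211/67⌉ − ⌈185/67⌉ = 4 − 3 = 1
n=8: ⌈(9·26+3)/67⌉ − ⌈(8·26+3)/67⌉ = ⌈237/67⌉ − ⌈211/67⌉ = 4 − 4 = 0
n=9: ⌈(10·26+3)/67⌉ − ⌈(9·26+3)/67⌉ = ⌈263/67⌉ − ⌈237/67⌉ = 4 − 4 = 0
n=10: ⌈(11·26+3)/67⌉ − ⌈(10·26+3)/67⌉ = ⌈289/67⌉ − ⌈263/67⌉ = 5 − 4 = 1
n=11: ⌈(12·26+3)/67⌉ − ⌈(11·26+3)/67⌉ = ⌈315/67⌉ − ⌈289/67⌉ = 5 − 5 = 0
n=12: ⌈(13·26+3)/67⌉ − ⌈(12·26+3)/67⌉ = ⌈341/67⌉ − ⌈315/67⌉ = 6 − 5 = 1
n=13: ⌈(14·26+3)/67⌉ − ⌈(13·26+3)/67⌉ = ⌈367/67⌉ − ⌈341/67⌉ = 6 − 6 = 0
n=14: ⌈(15·26+3)/67⌉ − ⌈(14·26+3)/67⌉ = ⌈393/67⌉ − ⌈367/67⌉ = 6 − 6 = 0
n=15: ⌈(16·26+3)/67⌉ − ⌈(15·26+3)/67⌉ = ⌈419/67⌉ − ⌈393/67⌉ = 7 − 6 = 1
n=16: ⌈(17·26+3)/67⌉ − ⌈(16·26+3)/67⌉ = ⌈445/67⌉ − ⌈419/67⌉ = 7 − 7 = 0
n=17: ⌈(18·26+3)/67⌉ − ⌈(17·26+3)/67⌉ = ⌈471/67⌉ − ⌈445/67⌉ = 8 − 7 = 1
n=18: ⌈(19·26+3)/67⌉ − ⌈(18·26+3)/67⌉ = ⌈497/67⌉ − ⌈471/67⌉ = 8 − 8 = 0
n=19: ⌈(20·26+3)/67⌉ − ⌈(19·26+3)/67⌉ = ⌈523/67⌉ − ⌈497/67⌉ = 8 − 8 = 0
n=20: ⌈(21·26+3)/67⌉ − ⌈(20·26+3)/67⌉ = ⌈549/67⌉ − ⌈523/67⌉ = 9 − 8 = 1
n=21: ⌈(22·26+3)/67⌉ − ⌈(21·26+3)/67⌉ = ⌈575/67⌉ − ⌈549/67⌉ = 9 − 9 = 0
n=22: ⌈(23·26+3)/67⌉ − ⌈(22·26+3)/67⌉ = ⌈601/67⌉ − ⌈575/67⌉ = 9 − 9 = 0
n=23: ⌈(24·26+3)/67⌉ − ⌈(23·26+3)/67⌉ = ⌈627/67⌉ − ⌈601/67⌉ = 10 − 9 = 1
n=24: ⌈(25·26+3)/67⌉ − ⌈(24·26+3)/67⌉ = ⌈653/67⌉ − ⌈627/67⌉ = 10 − 10 = 0
n=25: ⌈(26·26+3)/67⌉ − ⌈(25·26+3)/67⌉ = ⌈679/67⌉ − ⌈653/67⌉ = 11 − 10 = 1
n=26: ⌈(27·26+3)/67⌉ − ⌈(26·26+3)/67⌉ = ⌈705/67⌉ − ⌈679/67⌉ = 11 − 11 = 0
n=27: ⌈(28·26+3)/67⌉ − ⌈(27·26+3)/67⌉ = ⌈731/67⌉ − ⌈705/67⌉ = 11 − 11 = 0
n=28: ⌈(29·26+3)/67⌉ − ⌈(28·26+3)/67⌉ = ⌈757/67⌉ − ⌈731/67⌉ = 12 − 11 = 1
n=29: ⌈(30·26+3)/67⌉ − ⌈(29·26+3)/67⌉ = ⌈783/67⌉ − ⌈757/67⌉ = 12 − 12 = 0
n=30: ⌈(31·26+3)/67⌉ − ⌈(30·26+3)/67⌉ = ⌈809/67⌉ − ⌈783/67⌉ = 13 − 12 = 1
n=31: ⌈(32·26+3)/67⌉ − ⌈(31·26+3)/67⌉ = ⌈835/67⌉ − ⌈809/67⌉ = 13 − 13 = 0
n=32: ⌈(33·26+3)/67⌉ − ⌈(32·26+3)/67⌉ = ⌈861/67⌉ − ⌈835/67⌉ = 13 − 13 = 0
n=33: ⌈(34·26+3)/67⌉ − ⌈(33·26+3)/67⌉ = ⌈887/67⌉ − ⌈861/67⌉ = 14 − 13 = 1
n=34: ⌈(35·26+3)/67⌉ − ⌈(34·26+3)/67⌉ = ⌈913/67⌉ − ⌈887/67⌉ = 14 − 14 = 0
n=35: ⌈(36·26+3)/67⌉ − ⌈(35·26+3)/67⌉ = ⌈939/67⌉ − ⌈913/67⌉ = 15 − 14 = 1
n=36: ⌈(37·26+3)/67⌉ − ⌈(36·26+3)/67⌉ = ⌈965/67⌉ − ⌈939/67⌉ = 15 − 15 = 0
n=37: ⌈(38·26+3)/67⌉ − ⌈(37·26+3)/67⌉ = ⌈991/67⌉ − ⌈965/67⌉ = 15 − 15 = 0
n=38: ⌈(39·26+3)/67⌉ − ⌈(38·26+3)/67⌉ = ⌈1017/67⌉ − ⌈991/67⌉ = 16 − 15 = 1
n=39: ⌈(40·26+3)/67⌉ − ⌈(39·26+3)/67⌉ = ⌈1043/67⌉ − ⌈1017/67⌉ = 16 − 16 = 0
n=40: ⌈(41·26+3)/67⌉ − ⌈(40·26+3)/67⌉ = ⌈1069/67⌉ − ⌈1043/67⌉ = 16 − 16 = 0
n=41: ⌈(42·26+3)/67⌉ − ⌈(41·26+3)/67⌉ = ⌈1095/67⌉ − ⌈1069/67⌉ = 17 − 16 = 1
n=42: ⌈(43·26+3)/67⌉ − ⌈(42·26+3)/67⌉ = ⌈1121/67⌉ − ⌈1095/67⌉ = 17 − 17 = 0
n=43: ⌈(44·26+3)/67⌉ − ⌈(43·26+3)/67⌉ = ⌈1147/67⌉ − ⌈1121/67⌉ = 18 − 17 = 1
n=44: ⌈(45·26+3)/67⌉ − ⌈(44·26+3)/67⌉ = ⌈1173/67⌉ − ⌈1147/67⌉ = 18 − 18 = 0
n=45: ⌈(46·26+3)/67⌉ − ⌈(45·26+3)/67⌉ = ⌈1199/67⌉ − ⌈1173/67⌉ = 18 − 18 = 0
n=46: ⌈(47·26+3)/67⌉ − ⌈(46·26+3)/67⌉ = ⌈1225/67⌉ − ⌈1199/67⌉ = 19 − 18 = 1
n=47: ⌈(48·26+3)/67⌉ − ⌈(47·26+3)/67⌉ = ⌈1251/67⌉ − ⌈1225/67⌉ = 19 − 19 = 0
n=48: ⌈(49·26+3)/67⌉ − ⌈(48·26+3)/67⌉ = ⌈1277/67⌉ − ⌈1251/67⌉ = 20 − 19 = 1
n=49: ⌈(50·26+3)/67⌉ − ⌈(49·26+3)/67⌉ = ⌈1303/67⌉ − ⌈1277/67⌉ = 20 − 20 = 0
n=50: ⌈(51·26+3)/67⌉ − ⌈(50·26+3)/67⌉ = ⌈1329/67⌉ − ⌈1303/67⌉ = 20 − 20 = 0
n=51: ⌈(52·26+3)/67⌉ − ⌈(51·26+3)/67⌉ = ⌈1355/67⌉ − ⌈1329/67⌉ = 21 − 20 = 1
n=52: ⌈(53·26+3)/67⌉ − ⌈(52·26+3)/67⌉ = ⌈1381/67⌉ − ⌈1355/67⌉ = 21 − 21 = 0
n=53: ⌈(54·26+3)/67⌉ − ⌈(53·26+3)/67⌉ = ⌈1407/67⌉ − ⌈1381/67⌉ = 21 − 21 = 0
n=54: ⌈(55·26+3)/67⌉ − ⌈(54·26+3)/67⌉ = ⌈1433/67⌉ − ⌈1407/67⌉ = 22 − 21 = 1
n=55: ⌈(56·26+3)/67⌉ − ⌈(55·26+3)/67⌉ = ⌈1459/67⌉ − ⌈1433/67⌉ = 22 − 22 = 0
n=56: ⌈(57·26+3)/67⌉ − ⌈(56·26+3)/67⌉ = ⌈1485/67⌉ − ⌈1459/67⌉ = 23 − 22 = 1
n=57: ⌈(58·26+3)/67⌉ − ⌈(57·26+3)/67⌉ = ⌈1511/67⌉ − ⌈1485/67⌉ = 23 − 23 = 0
n=58: ⌈(59·26+3)/67⌉ − ⌈(58·26+3)/67⌉ = ⌈1537/67⌉ − ⌈1511/67⌉ = 23 − 23 = 0
n=59: ⌈(60·26+3)/67⌉ − ⌈(59·26+3)/67⌉ = ⌈1563/67⌉ − ⌈1537/67⌉ = 24 − 23 = 1
n=60: ⌈(61·26+3)/67⌉ − ⌈(60·26+3)/67⌉ = ⌈1589/67⌉ − ⌈1563/67⌉ = 24 − 24 = 0
n=61: ⌈(62·26+3)/67⌉ − ⌈(61·26+3)/67⌉ = ⌈1615/67⌉ − ⌈1589/67⌉ = 25 − 24 = 1
n=62: ⌈(63·26+3)/67⌉ − ⌈(62·26+3)/67⌉ = ⌈1641/67⌉ − ⌈1615/67⌉ = 25 − 25 = 0
n=63: ⌈(64·26+3)/67⌉ − ⌈(63·26+3)/67⌉ = ⌈1667/67⌉ − ⌈1641/67⌉ = 25 − 25 = 0
n=64: ⌈(65·26+3)/67⌉ − ⌈(64·26+3)/67⌉ = ⌈1693/67⌉ − ⌈1667/67⌉ = 26 − 25 = 1
n=65: ⌈(66·26+3)/67⌉ − ⌈(65·26+3)/67⌉ = ⌈1719/67⌉ − ⌈1693/67⌉ = 26 − 26 = 0
n=66: ⌈(67·26+3)/67⌉ − ⌈(66·26+3)/67⌉ = ⌈1745/67⌉ − ⌈1719/67⌉ = 27 − 26 = 1
n=67: ⌈(68·26+3)/67⌉ − ⌈(67·26+3)/67⌉ = ⌈1771/67⌉ − ⌈1745/67⌉ = 27 − 27 = 0
n=68: ⌈(69·26+3)/67⌉ − ⌈(68·26+3)/67⌉ = ⌈1797/67⌉ − ⌈1771/67⌉ = 27 − 27 = 0
n=69: ⌈(70·26+3)/67⌉ − ⌈(69·26+3)/67⌉ = ⌈1823/67⌉ − ⌈1797/67⌉ = 28 − 27 = 1
n=70: ⌈(71·26+3)/67⌉ − ⌈(70·26+3)/67⌉ = ⌈1849/67⌉ − ⌈1823/67⌉ = 28 − 28 = 0
n=71: ⌈(72·26+3)/67⌉ − ⌈(71·26+3)/67⌉ = ⌈1875/67⌉ − ⌈1849/67⌉ = 28 − 28 = 0
n=72: ⌈(73·26+3)/67⌉ − ⌈(72·26+3)/67⌉ = ⌈1901/67⌉ − ⌈1875/67⌉ = 29 − 28 = 1
n=73: ⌈(74·26+3)/67⌉ − ⌈(73·26+3)/67⌉ = ⌈1927/67⌉ − ⌈1901/67⌉ = 29 − 29 = 0
n=74: ⌈(75·26+3)/67⌉ − ⌈(74·26+3)/67⌉ = ⌈1953/67⌉ − ⌈1927/67⌉ = 30 − 29 = 1
n=75: ⌈(76·26+3)/67⌉ − ⌈(75·26+3)/67⌉ = ⌈1979/67⌉ − ⌈1953/67⌉ = 30 − 30 = 0
n=76: ⌈(77·26+3)/67⌉ − ⌈(76·26+3)/67⌉ = ⌈2005/67⌉ − ⌈1979/67⌉ = 30 − 30 = 0
n=77: ⌈(78·26+3)/67⌉ − ⌈(77·26+3)/67⌉ = ⌈2031/67⌉ − ⌈2005/67⌉ = 31 − 30 = 1
n=78: ⌈(79·26+3)/67⌉ − ⌈(78·26+3)/67⌉ = ⌈2057/67⌉ − ⌈2031/67⌉ = 31 − 31 = 0
n=79: ⌈(80·26+3)/67⌉ − ⌈(79·26+3)/67⌉ = ⌈2083/67⌉ − ⌈2057/67⌉ = 32 − 31 = 1
n=80: ⌈(81·26+3)/67⌉ − ⌈(80·26+3)/67⌉ = ⌈2109/67⌉ − ⌈2083/67⌉ = 32 − 32 = 0
n=81: ⌈(82·26+3)/67⌉ − ⌈(81·26+3)/67⌉ = ⌈2135/67⌉ − ⌈2109/67⌉ = 32 − 32 = 0
n=82: ⌈(83·26+3)/67⌉ − ⌈(82·26+3)/67⌉ = ⌈2161/67⌉ − ⌈2135/67⌉ = 33 − 32 = 1
n=83: ⌈(84·26+3)/67⌉ − ⌈(83·26+3)/67⌉ = ⌈2187/67⌉ − ⌈2161/67⌉ = 33 − 33 = 0
n=84: ⌈(85·26+3)/67⌉ − ⌈(84·26+3)/67⌉ = ⌈2213/67⌉ − ⌈2187/67⌉ = 34 − 33 = 1
n=85: ⌈(86·26+3)/67⌉ − ⌈(85·26+3)/67⌉ = ⌈2239/67⌉ − ⌈2213/67⌉ = 34 − 34 = 0
n=86: ⌈(87·26+3)/67⌉ − ⌈(86·26+3)/67⌉ = ⌈2265/67⌉ − ⌈2239/67⌉ = 34 − 34 = 0
n=87: ⌈(88·26+3)/67⌉ − ⌈(87·26+3)/67⌉ = ⌈2291/67⌉ − ⌈2265/67⌉ = 35 − 34 = 1
n=88: ⌈(89·26+3)/67⌉ − ⌈(88·26+3)/67⌉ = ⌈2317/67⌉ − ⌈2291/67⌉ = 35 − 35 = 0
n=89: ⌈(90·26+3)/67⌉ − ⌈(89·26+3)/67⌉ = ⌈2343/67⌉ − ⌈2317/67⌉ = 35 − 35 = 0
n=90: ⌈(91·26+3)/67⌉ − ⌈(90·26+3)/67⌉ = ⌈2369/67⌉ − ⌈2343/67⌉ = 36 − 35 = 1
n=91: ⌈(92·26+3)/67⌉ − ⌈(91·26+3)/67⌉ = ⌈2395/67⌉ − ⌈2369/67⌉ = 36 − 36 = 0
n=92: ⌈(93·26+3)/67⌉ − ⌈(92·26+3)/67⌉ = ⌈2421/67⌉ − ⌈2395/67⌉ = 37 − 36 = 1
n=93: ⌈(94·26+3)/67⌉ − ⌈(93·26+3)/67⌉ = ⌈2447/67⌉ − ⌈2421/67⌉ = 37 − 37 = 0
n=94: ⌈(95·26+3)/67⌉ − ⌈(94·26+3)/67⌉ = ⌈2473/67⌉ − ⌈2447/67⌉ = 37 − 37 = 0
n=95: ⌈(96·26+3)/67⌉ − ⌈(95·26+3)/67⌉ = ⌈2499/67⌉ − ⌈2473/67⌉ = 38 − 37 = 1
n=96: ⌈(97·26+3)/67⌉ − ⌈(96·26+3)/67⌉ = ⌈2525/67⌉ − ⌈2499/67⌉ = 38 − 38 = 0
n=97: ⌈(98·26+3)/67⌉ − ⌈(97·26+3)/67⌉ = ⌈2551/67⌉ − ⌈2525/67⌉ = 39 − 38 = 1
n=98: ⌈(99·26+3)/67⌉ − ⌈(98·26+3)/67⌉ = ⌈2577/67⌉ − ⌈2551/67⌉ = 39 − 39 = 0
n=99: ⌈(100·26+3)/67⌉ − ⌈(99·26+3)/67⌉ = ⌈2603/67⌉ − ⌈2577/67⌉ = 39 − 39 = 0
n=100: ⌈(101·26+3)/67⌉ − ⌈(100·26+3)/67⌉ = ⌈2629/67⌉ − ⌈2603/67⌉ = 40 − 39 = 1
n=101: ⌈(102·26+3)/67⌉ − ⌈(101·26+3)/67⌉ = ⌈2655/67⌉ − ⌈2629/67⌉ = 40 − 40 = 0
n=102: ⌈(103·26+3)/67⌉ − ⌈(102·26+3)/67⌉ = ⌈2681/67⌉ − ⌈2655/67⌉ = 41 − 40 = 1
n=103: ⌈(104·26+3)/67⌉ − ⌈(103·26+3)/67⌉ = ⌈2707/67⌉ − ⌈2681/67⌉ = 41 − 41 = 0
n=104: ⌈(105·26+3)/67⌉ − ⌈(104·26+3)/67⌉ = ⌈2733/67⌉ − ⌈2707/67⌉ = 41 − 41 = 0
n=105: ⌈(106·26+3)/67⌉ − ⌈(105·26+3)/67⌉ = ⌈2759/67⌉ − ⌈2733/67⌉ = 42 − 41 = 1
n=106: ⌈(107·26+3)/67⌉ − ⌈(106·26+3)/67⌉ = ⌈2785/67⌉ − ⌈2759/67⌉ = 42 − 42 = 0
n=107: ⌈(108·26+3)/67⌉ − ⌈(107·26+3)/67⌉ = ⌈2811/67⌉ − ⌈2785/67⌉ = 42 − 42 = 0
n=108: ⌈(109·26+3)/67⌉ − ⌈(108·26+3)/67⌉ = ⌈2837/67⌉ − ⌈2811/67⌉ = 43 − 42 = 1
n=109: ⌈(110·26+3)/67⌉ − ⌈(109·26+3)/67⌉ = ⌈2863/67⌉ − ⌈2837/67⌉ = 43 − 43 = 0


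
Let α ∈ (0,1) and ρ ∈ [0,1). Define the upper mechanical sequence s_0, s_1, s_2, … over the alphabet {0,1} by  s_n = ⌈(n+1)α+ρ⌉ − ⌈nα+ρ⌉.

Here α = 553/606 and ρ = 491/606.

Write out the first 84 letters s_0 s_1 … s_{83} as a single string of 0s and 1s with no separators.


111111111011111111110111111111110111111111101111111111011111111111011111111110111111

n=0: ⌈(1·553+491)/606⌉ − ⌈(0·553+491)/606⌉ = ⌈1044/606⌉ − ⌈491/606⌉ = 2 − 1 = 1
n=1: ⌈(2·553+491)/606⌉ − ⌈(1·553+491)/606⌉ = ⌈1597/606⌉ − ⌈1044/606⌉ = 3 − 2 = 1
n=2: ⌈(3·553+491)/606⌉ − ⌈(2·553+491)/606⌉ = ⌈2150/606⌉ − ⌈1597/606⌉ = 4 − 3 = 1
n=3: ⌈(4·553+491)/606⌉ − ⌈(3·553+491)/606⌉ = ⌈2703/606⌉ − ⌈2150/606⌉ = 5 − 4 = 1
n=4: ⌈(5·553+491)/606⌉ − ⌈(4·553+491)/606⌉ = ⌈3256/606⌉ − ⌈2703/606⌉ = 6 − 5 = 1
n=5: ⌈(6·553+491)/606⌉ − ⌈(5·553+491)/606⌉ = ⌈3809/606⌉ − ⌈3256/606⌉ = 7 − 6 = 1
n=6: ⌈(7·553+491)/606⌉ − ⌈(6·553+491)/606⌉ = ⌈4362/606⌉ − ⌈3809/606⌉ = 8 − 7 = 1
n=7: ⌈(8·553+491)/606⌉ − ⌈(7·553+491)/606⌉ = ⌈4915/606⌉ − ⌈4362/606⌉ = 9 − 8 = 1
n=8: ⌈(9·553+491)/606⌉ − ⌈(8·553+491)/606⌉ = ⌈5468/606⌉ − ⌈4915/606⌉ = 10 − 9 = 1
n=9: ⌈(10·553+491)/606⌉ − ⌈(9·553+491)/606⌉ = ⌈6021/606⌉ − ⌈5468/606⌉ = 10 − 10 = 0
n=10: ⌈(11·553+491)/606⌉ − ⌈(10·553+491)/606⌉ = ⌈6574/606⌉ − ⌈6021/606⌉ = 11 − 10 = 1
n=11: ⌈(12·553+491)/606⌉ − ⌈(11·553+491)/606⌉ = ⌈7127/606⌉ − ⌈6574/606⌉ = 12 − 11 = 1
n=12: ⌈(13·553+491)/606⌉ − ⌈(12·553+491)/606⌉ = ⌈7680/606⌉ − ⌈7127/606⌉ = 13 − 12 = 1
n=13: ⌈(14·553+491)/606⌉ − ⌈(13·553+491)/606⌉ = ⌈8233/606⌉ − ⌈7680/606⌉ = 14 − 13 = 1
n=14: ⌈(15·553+491)/606⌉ − ⌈(14·553+491)/606⌉ = ⌈8786/606⌉ − ⌈8233/606⌉ = 15 − 14 = 1
n=15: ⌈(16·553+491)/606⌉ − ⌈(15·553+491)/606⌉ = ⌈9339/606⌉ − ⌈8786/606⌉ = 16 − 15 = 1
n=16: ⌈(17·553+491)/606⌉ − ⌈(16·553+491)/606⌉ = ⌈9892/606⌉ − ⌈9339/606⌉ = 17 − 16 = 1
n=17: ⌈(18·553+491)/606⌉ − ⌈(17·553+491)/606⌉ = ⌈10445/606⌉ − ⌈9892/606⌉ = 18 − 17 = 1
n=18: ⌈(19·553+491)/606⌉ − ⌈(18·553+491)/606⌉ = ⌈10998/606⌉ − ⌈10445/606⌉ = 19 − 18 = 1
n=19: ⌈(20·553+491)/606⌉ − ⌈(19·553+491)/606⌉ = ⌈11551/606⌉ − ⌈10998/606⌉ = 20 − 19 = 1
n=20: ⌈(21·553+491)/606⌉ − ⌈(20·553+491)/606⌉ = ⌈12104/606⌉ − ⌈11551/606⌉ = 20 − 20 = 0
n=21: ⌈(22·553+491)/606⌉ − ⌈(21·553+491)/606⌉ = ⌈12657/606⌉ − ⌈12104/606⌉ = 21 − 20 = 1
n=22: ⌈(23·553+491)/606⌉ − ⌈(22·553+491)/606⌉ = ⌈13210/606⌉ − ⌈12657/606⌉ = 22 − 21 = 1
n=23: ⌈(24·553+491)/606⌉ − ⌈(23·553+491)/606⌉ = ⌈13763/606⌉ − ⌈13210/606⌉ = 23 − 22 = 1
n=24: ⌈(25·553+491)/606⌉ − ⌈(24·553+491)/606⌉ = ⌈14316/606⌉ − ⌈13763/606⌉ = 24 − 23 = 1
n=25: ⌈(26·553+491)/606⌉ − ⌈(25·553+491)/606⌉ = ⌈14869/606⌉ − ⌈14316/606⌉ = 25 − 24 = 1
n=26: ⌈(27·553+491)/606⌉ − ⌈(26·553+491)/606⌉ = ⌈15422/606⌉ − ⌈14869/606⌉ = 26 − 25 = 1
n=27: ⌈(28·553+491)/606⌉ − ⌈(27·553+491)/606⌉ = ⌈15975/606⌉ − ⌈15422/606⌉ = 27 − 26 = 1
n=28: ⌈(29·553+491)/606⌉ − ⌈(28·553+491)/606⌉ = ⌈16528/606⌉ − ⌈15975/606⌉ = 28 − 27 = 1
n=29: ⌈(30·553+491)/606⌉ − ⌈(29·553+491)/606⌉ = ⌈17081/606⌉ − ⌈16528/606⌉ = 29 − 28 = 1
n=30: ⌈(31·553+491)/606⌉ − ⌈(30·553+491)/606⌉ = ⌈17634/606⌉ − ⌈17081/606⌉ = 30 − 29 = 1
n=31: ⌈(32·553+491)/606⌉ − ⌈(31·553+491)/606⌉ = ⌈18187/606⌉ − ⌈17634/606⌉ = 31 − 30 = 1
n=32: ⌈(33·553+491)/606⌉ − ⌈(32·553+491)/606⌉ = ⌈18740/606⌉ − ⌈18187/606⌉ = 31 − 31 = 0
n=33: ⌈(34·553+491)/606⌉ − ⌈(33·553+491)/606⌉ = ⌈19293/606⌉ − ⌈18740/606⌉ = 32 − 31 = 1
n=34: ⌈(35·553+491)/606⌉ − ⌈(34·553+491)/606⌉ = ⌈19846/606⌉ − ⌈19293/606⌉ = 33 − 32 = 1
n=35: ⌈(36·553+491)/606⌉ − ⌈(35·553+491)/606⌉ = ⌈20399/606⌉ − ⌈19846/606⌉ = 34 − 33 = 1
n=36: ⌈(37·553+491)/606⌉ − ⌈(36·553+491)/606⌉ = ⌈20952/606⌉ − ⌈20399/606⌉ = 35 − 34 = 1
n=37: ⌈(38·553+491)/606⌉ − ⌈(37·553+491)/606⌉ = ⌈21505/606⌉ − ⌈20952/606⌉ = 36 − 35 = 1
n=38: ⌈(39·553+491)/606⌉ − ⌈(38·553+491)/606⌉ = ⌈22058/606⌉ − ⌈21505/606⌉ = 37 − 36 = 1
n=39: ⌈(40·553+491)/606⌉ − ⌈(39·553+491)/606⌉ = ⌈22611/606⌉ − ⌈22058/606⌉ = 38 − 37 = 1
n=40: ⌈(41·553+491)/606⌉ − ⌈(40·553+491)/606⌉ = ⌈23164/606⌉ − ⌈22611/606⌉ = 39 − 38 = 1
n=41: ⌈(42·553+491)/606⌉ − ⌈(41·553+491)/606⌉ = ⌈23717/606⌉ − ⌈23164/606⌉ = 40 − 39 = 1
n=42: ⌈(43·553+491)/606⌉ − ⌈(42·553+491)/606⌉ = ⌈24270/606⌉ − ⌈23717/606⌉ = 41 − 40 = 1
n=43: ⌈(44·553+491)/606⌉ − ⌈(43·553+491)/606⌉ = ⌈24823/606⌉ − ⌈24270/606⌉ = 41 − 41 = 0
n=44: ⌈(45·553+491)/606⌉ − ⌈(44·553+491)/606⌉ = ⌈25376/606⌉ − ⌈24823/606⌉ = 42 − 41 = 1
n=45: ⌈(46·553+491)/606⌉ − ⌈(45·553+491)/606⌉ = ⌈25929/606⌉ − ⌈25376/606⌉ = 43 − 42 = 1
n=46: ⌈(47·553+491)/606⌉ − ⌈(46·553+491)/606⌉ = ⌈26482/606⌉ − ⌈25929/606⌉ = 44 − 43 = 1
n=47: ⌈(48·553+491)/606⌉ − ⌈(47·553+491)/606⌉ = ⌈27035/606⌉ − ⌈26482/606⌉ = 45 − 44 = 1
n=48: ⌈(49·553+491)/606⌉ − ⌈(48·553+491)/606⌉ = ⌈27588/606⌉ − ⌈27035/606⌉ = 46 − 45 = 1
n=49: ⌈(50·553+491)/606⌉ − ⌈(49·553+491)/606⌉ = ⌈28141/606⌉ − ⌈27588/606⌉ = 47 − 46 = 1
n=50: ⌈(51·553+491)/606⌉ − ⌈(50·553+491)/606⌉ = ⌈28694/606⌉ − ⌈28141/606⌉ = 48 − 47 = 1
n=51: ⌈(52·553+491)/606⌉ − ⌈(51·553+491)/606⌉ = ⌈29247/606⌉ − ⌈28694/606⌉ = 49 − 48 = 1
n=52: ⌈(53·553+491)/606⌉ − ⌈(52·553+491)/606⌉ = ⌈29800/606⌉ − ⌈29247/606⌉ = 50 − 49 = 1
n=53: ⌈(54·553+491)/606⌉ − ⌈(53·553+491)/606⌉ = ⌈30353/606⌉ − ⌈29800/606⌉ = 51 − 50 = 1
n=54: ⌈(55·553+491)/606⌉ − ⌈(54·553+491)/606⌉ = ⌈30906/606⌉ − ⌈30353/606⌉ = 51 − 51 = 0
n=55: ⌈(56·553+491)/606⌉ − ⌈(55·553+491)/606⌉ = ⌈31459/606⌉ − ⌈30906/606⌉ = 52 − 51 = 1
n=56: ⌈(57·553+491)/606⌉ − ⌈(56·553+491)/606⌉ = ⌈32012/606⌉ − ⌈31459/606⌉ = 53 − 52 = 1
n=57: ⌈(58·553+491)/606⌉ − ⌈(57·553+491)/606⌉ = ⌈32565/606⌉ − ⌈32012/606⌉ = 54 − 53 = 1
n=58: ⌈(59·553+491)/606⌉ − ⌈(58·553+491)/606⌉ = ⌈33118/606⌉ − ⌈32565/606⌉ = 55 − 54 = 1
n=59: ⌈(60·553+491)/606⌉ − ⌈(59·553+491)/606⌉ = ⌈33671/606⌉ − ⌈33118/606⌉ = 56 − 55 = 1
n=60: ⌈(61·553+491)/606⌉ − ⌈(60·553+491)/606⌉ = ⌈34224/606⌉ − ⌈33671/606⌉ = 57 − 56 = 1
n=61: ⌈(62·553+491)/606⌉ − ⌈(61·553+491)/606⌉ = ⌈34777/606⌉ − ⌈34224/606⌉ = 58 − 57 = 1
n=62: ⌈(63·553+491)/606⌉ − ⌈(62·553+491)/606⌉ = ⌈35330/606⌉ − ⌈34777/606⌉ = 59 − 58 = 1
n=63: ⌈(64·553+491)/606⌉ − ⌈(63·553+491)/606⌉ = ⌈35883/606⌉ − ⌈35330/606⌉ = 60 − 59 = 1
n=64: ⌈(65·553+491)/606⌉ − ⌈(64·553+491)/606⌉ = ⌈36436/606⌉ − ⌈35883/606⌉ = 61 − 60 = 1
n=65: ⌈(66·553+491)/606⌉ − ⌈(65·553+491)/606⌉ = ⌈36989/606⌉ − ⌈36436/606⌉ = 62 − 61 = 1
n=66: ⌈(67·553+491)/606⌉ − ⌈(66·553+491)/606⌉ = ⌈37542/606⌉ − ⌈36989/606⌉ = 62 − 62 = 0
n=67: ⌈(68·553+491)/606⌉ − ⌈(67·553+491)/606⌉ = ⌈38095/606⌉ − ⌈37542/606⌉ = 63 − 62 = 1
n=68: ⌈(69·553+491)/606⌉ − ⌈(68·553+491)/606⌉ = ⌈38648/606⌉ − ⌈38095/606⌉ = 64 − 63 = 1
n=69: ⌈(70·553+491)/606⌉ − ⌈(69·553+491)/606⌉ = ⌈39201/606⌉ − ⌈38648/606⌉ = 65 − 64 = 1
n=70: ⌈(71·553+491)/606⌉ − ⌈(70·553+491)/606⌉ = ⌈39754/606⌉ − ⌈39201/606⌉ = 66 − 65 = 1
n=71: ⌈(72·553+491)/606⌉ − ⌈(71·553+491)/606⌉ = ⌈40307/606⌉ − ⌈39754/606⌉ = 67 − 66 = 1
n=72: ⌈(73·553+491)/606⌉ − ⌈(72·553+491)/606⌉ = ⌈40860/606⌉ − ⌈40307/606⌉ = 68 − 67 = 1
n=73: ⌈(74·553+491)/606⌉ − ⌈(73·553+491)/606⌉ = ⌈41413/606⌉ − ⌈40860/606⌉ = 69 − 68 = 1
n=74: ⌈(75·553+491)/606⌉ − ⌈(74·553+491)/606⌉ = ⌈41966/606⌉ − ⌈41413/606⌉ = 70 − 69 = 1
n=75: ⌈(76·553+491)/606⌉ − ⌈(75·553+491)/606⌉ = ⌈42519/606⌉ − ⌈41966/606⌉ = 71 − 70 = 1
n=76: ⌈(77·553+491)/606⌉ − ⌈(76·553+491)/606⌉ = ⌈43072/606⌉ − ⌈42519/606⌉ = 72 − 71 = 1
n=77: ⌈(78·553+491)/606⌉ − ⌈(77·553+491)/606⌉ = ⌈43625/606⌉ − ⌈43072/606⌉ = 72 − 72 = 0
n=78: ⌈(79·553+491)/606⌉ − ⌈(78·553+491)/606⌉ = ⌈44178/606⌉ − ⌈43625/606⌉ = 73 − 72 = 1
n=79: ⌈(80·553+491)/606⌉ − ⌈(79·553+491)/606⌉ = ⌈44731/606⌉ − ⌈44178/606⌉ = 74 − 73 = 1
n=80: ⌈(81·553+491)/606⌉ − ⌈(80·553+491)/606⌉ = ⌈45284/606⌉ − ⌈44731/606⌉ = 75 − 74 = 1
n=81: ⌈(82·553+491)/606⌉ − ⌈(81·553+491)/606⌉ = ⌈45837/606⌉ − ⌈45284/606⌉ = 76 − 75 = 1
n=82: ⌈(83·553+491)/606⌉ − ⌈(82·553+491)/606⌉ = ⌈46390/606⌉ − ⌈45837/606⌉ = 77 − 76 = 1
n=83: ⌈(84·553+491)/606⌉ − ⌈(83·553+491)/606⌉ = ⌈46943/606⌉ − ⌈46390/606⌉ = 78 − 77 = 1
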